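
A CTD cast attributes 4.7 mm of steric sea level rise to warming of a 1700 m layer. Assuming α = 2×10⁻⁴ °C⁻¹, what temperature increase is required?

ΔT = Δh/(αH) = 0.0047 / (2×10⁻⁴ × 1700) ≈ 0.01382 °C

ΔT ≈ 0.014 °C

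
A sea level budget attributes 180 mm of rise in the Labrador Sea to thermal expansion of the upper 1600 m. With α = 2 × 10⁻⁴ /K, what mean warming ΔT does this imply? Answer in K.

about 0.563 K

ΔT = Δh/(αH) = 0.18 / (2×10⁻⁴ × 1600) = 0.5625 K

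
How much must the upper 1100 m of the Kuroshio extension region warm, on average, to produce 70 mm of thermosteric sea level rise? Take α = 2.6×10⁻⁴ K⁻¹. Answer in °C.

ΔT ≈ 0.24 °C

ΔT = Δh/(αH) = 0.07 / (2.6×10⁻⁴ × 1100) ≈ 0.2448 °C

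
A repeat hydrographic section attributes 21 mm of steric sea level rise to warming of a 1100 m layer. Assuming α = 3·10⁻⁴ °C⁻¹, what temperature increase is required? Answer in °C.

ΔT = Δh/(αH) = 0.021 / (3×10⁻⁴ × 1100) ≈ 0.06364 °C

0.0636 °C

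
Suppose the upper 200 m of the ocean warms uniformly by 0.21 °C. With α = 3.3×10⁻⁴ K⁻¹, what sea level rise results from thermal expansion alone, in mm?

about 13.9 mm

Δh = αΔT·H = 3.3×10⁻⁴ × 0.21 × 200 = 0.01386 m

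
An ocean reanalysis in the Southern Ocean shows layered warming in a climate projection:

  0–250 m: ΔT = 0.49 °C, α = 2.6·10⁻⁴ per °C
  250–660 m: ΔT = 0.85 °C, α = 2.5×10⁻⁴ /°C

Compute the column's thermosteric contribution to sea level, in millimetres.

Layer 1: 0.49 × 250 × 2.6×10⁻⁴ = 0.03185 m
250–660 m: 2.5×10⁻⁴ × 410 × 0.85 = 0.087125 m
Δh = 0.03185 + 0.087125 = 0.118975 m ≈ 119 mm

119 mm of thermosteric rise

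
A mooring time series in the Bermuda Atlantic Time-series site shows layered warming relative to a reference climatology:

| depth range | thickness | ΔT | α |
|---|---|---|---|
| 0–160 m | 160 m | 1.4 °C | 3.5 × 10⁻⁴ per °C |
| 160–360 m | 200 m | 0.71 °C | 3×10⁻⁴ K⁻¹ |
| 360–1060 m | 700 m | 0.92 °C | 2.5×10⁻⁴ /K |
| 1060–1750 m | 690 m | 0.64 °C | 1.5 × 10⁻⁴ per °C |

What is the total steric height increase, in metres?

0–160 m: 1.4 × 160 × 3.5×10⁻⁴ = 0.07840 m
Layer 2: 3×10⁻⁴ × 0.71 × 200 = 0.04260 m
Layer 3: 0.92 × 2.5×10⁻⁴ × 700 = 0.16100 m
1.5×10⁻⁴ × 0.64 × 690 = 0.06624 m
Δh = 0.07840 + 0.04260 + 0.16100 + 0.06624 = 0.34824 m ≈ 0.348 m

Δh ≈ 0.348 m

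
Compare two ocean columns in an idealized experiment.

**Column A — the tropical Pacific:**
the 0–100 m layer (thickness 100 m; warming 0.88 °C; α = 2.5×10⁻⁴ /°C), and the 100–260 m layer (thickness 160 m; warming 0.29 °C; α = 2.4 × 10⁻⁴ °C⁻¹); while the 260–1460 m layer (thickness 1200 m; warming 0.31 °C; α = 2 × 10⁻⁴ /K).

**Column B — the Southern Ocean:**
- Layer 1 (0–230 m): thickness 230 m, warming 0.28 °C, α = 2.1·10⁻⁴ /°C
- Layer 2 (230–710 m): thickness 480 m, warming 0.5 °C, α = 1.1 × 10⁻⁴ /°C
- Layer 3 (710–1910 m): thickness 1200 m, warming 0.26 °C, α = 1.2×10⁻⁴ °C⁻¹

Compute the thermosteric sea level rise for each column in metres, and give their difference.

A 0–100 m: 2.5×10⁻⁴ × 0.88 × 100 = 0.02200 m
A 0.29 × 2.4×10⁻⁴ × 160 = 0.011136 m
A 260–1460 m: 2×10⁻⁴ × 0.31 × 1200 = 0.07440 m
A total: 0.107536 m
B Layer 1: 230 × 2.1×10⁻⁴ × 0.28 = 0.013524 m
B Layer 2: 0.5 × 1.1×10⁻⁴ × 480 = 0.02640 m
B 0.26 × 1200 × 1.2×10⁻⁴ = 0.03744 m
B total: 0.077364 m
Difference: 0.107536 − 0.077364 = 0.030172 m

Δh_A ≈ 0.108 m, Δh_B ≈ 0.0774 m; difference ≈ 0.0302 m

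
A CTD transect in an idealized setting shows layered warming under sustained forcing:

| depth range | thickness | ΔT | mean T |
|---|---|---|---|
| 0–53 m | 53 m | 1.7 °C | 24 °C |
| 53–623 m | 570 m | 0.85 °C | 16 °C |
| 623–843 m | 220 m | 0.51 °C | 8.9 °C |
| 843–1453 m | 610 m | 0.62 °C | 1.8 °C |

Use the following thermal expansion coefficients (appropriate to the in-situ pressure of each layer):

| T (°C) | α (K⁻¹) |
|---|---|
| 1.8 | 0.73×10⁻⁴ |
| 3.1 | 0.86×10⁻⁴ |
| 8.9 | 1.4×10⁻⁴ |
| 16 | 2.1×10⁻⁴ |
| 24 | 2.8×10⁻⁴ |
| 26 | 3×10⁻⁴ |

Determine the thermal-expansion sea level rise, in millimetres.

Δh = 170 mm

Layer 1 at 24 °C → α = 2.8×10⁻⁴ K⁻¹
Layer 2 at 16 °C → α = 2.1×10⁻⁴ K⁻¹
Layer 3 at 8.9 °C → α = 1.4×10⁻⁴ K⁻¹
Layer 4 at 1.8 °C → α = 0.73×10⁻⁴ K⁻¹
Layer 1: 53 × 1.7 × 2.8×10⁻⁴ = 0.025228 m
2.1×10⁻⁴ × 570 × 0.85 = 0.101745 m
1.4×10⁻⁴ × 220 × 0.51 = 0.015708 m
843–1453 m: 0.73×10⁻⁴ × 610 × 0.62 = 0.0276086 m
Δh = 0.025228 + 0.101745 + 0.015708 + 0.0276086 = 0.1702896 m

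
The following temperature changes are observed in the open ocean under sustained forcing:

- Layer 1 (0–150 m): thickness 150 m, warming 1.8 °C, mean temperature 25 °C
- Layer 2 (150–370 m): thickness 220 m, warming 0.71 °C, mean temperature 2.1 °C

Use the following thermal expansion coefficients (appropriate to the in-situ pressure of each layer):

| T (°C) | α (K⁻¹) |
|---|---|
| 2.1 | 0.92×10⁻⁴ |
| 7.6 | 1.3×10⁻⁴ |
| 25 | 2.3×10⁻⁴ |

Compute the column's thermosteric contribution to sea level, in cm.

Layer 1 at 25 °C → α = 2.3×10⁻⁴ K⁻¹
Layer 2 at 2.1 °C → α = 0.92×10⁻⁴ K⁻¹
150 × 1.8 × 2.3×10⁻⁴ = 0.06210 m
220 × 0.71 × 0.92×10⁻⁴ = 0.0143704 m
Δh = 0.06210 + 0.0143704 = 0.0764704 m

Δh ≈ 7.65 cm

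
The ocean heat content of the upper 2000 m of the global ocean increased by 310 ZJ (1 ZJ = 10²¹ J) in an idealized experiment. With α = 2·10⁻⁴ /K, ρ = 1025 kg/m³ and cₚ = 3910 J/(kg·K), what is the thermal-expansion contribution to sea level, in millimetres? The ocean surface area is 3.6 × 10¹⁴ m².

43.0 mm of thermosteric rise

Per unit area: Q = 310×10²¹ / (3.6×10¹⁴) ≈ 8.611×10⁸ J/m²
Δh = αQ/(ρcₚ) = 2×10⁻⁴ × 8.611×10⁸ / (1025 × 3910) ≈ 0.042972 m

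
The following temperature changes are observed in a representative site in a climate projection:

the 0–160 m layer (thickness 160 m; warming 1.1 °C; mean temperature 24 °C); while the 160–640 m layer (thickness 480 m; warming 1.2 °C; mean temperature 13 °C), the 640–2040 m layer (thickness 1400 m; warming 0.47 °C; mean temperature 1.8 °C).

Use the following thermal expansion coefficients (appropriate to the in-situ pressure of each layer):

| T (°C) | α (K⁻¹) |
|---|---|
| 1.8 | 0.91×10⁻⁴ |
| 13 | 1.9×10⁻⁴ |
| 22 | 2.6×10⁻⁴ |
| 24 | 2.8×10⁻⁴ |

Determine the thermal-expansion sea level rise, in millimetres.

Layer 1 at 24 °C → α = 2.8×10⁻⁴ K⁻¹
Layer 2 at 13 °C → α = 1.9×10⁻⁴ K⁻¹
Layer 3 at 1.8 °C → α = 0.91×10⁻⁴ K⁻¹
0–160 m: 1.1 × 2.8×10⁻⁴ × 160 = 0.04928 m
160–640 m: 1.9×10⁻⁴ × 480 × 1.2 = 0.10944 m
Layer 3: 0.47 × 0.91×10⁻⁴ × 1400 = 0.059878 m
Δh = 0.04928 + 0.10944 + 0.059878 = 0.218598 m

220 mm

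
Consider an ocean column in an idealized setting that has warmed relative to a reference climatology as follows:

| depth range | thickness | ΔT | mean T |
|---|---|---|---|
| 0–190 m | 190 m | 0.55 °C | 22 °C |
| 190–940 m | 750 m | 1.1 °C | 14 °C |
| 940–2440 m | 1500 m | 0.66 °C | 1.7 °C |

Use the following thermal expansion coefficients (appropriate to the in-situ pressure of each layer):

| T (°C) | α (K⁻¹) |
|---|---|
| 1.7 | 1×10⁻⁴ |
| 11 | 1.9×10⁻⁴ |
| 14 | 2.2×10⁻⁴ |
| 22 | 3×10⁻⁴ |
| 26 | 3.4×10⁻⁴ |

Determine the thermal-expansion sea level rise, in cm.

Δh ≈ 31.2 cm

Layer 1 at 22 °C → α = 3×10⁻⁴ K⁻¹
Layer 2 at 14 °C → α = 2.2×10⁻⁴ K⁻¹
Layer 3 at 1.7 °C → α = 1×10⁻⁴ K⁻¹
0–190 m: 0.55 × 190 × 3×10⁻⁴ = 0.03135 m
190–940 m: 1.1 × 750 × 2.2×10⁻⁴ = 0.18150 m
Layer 3: 0.66 × 1×10⁻⁴ × 1500 = 0.09900 m
Δh = 0.03135 + 0.18150 + 0.09900 = 0.31185 m ≈ 31.2 cm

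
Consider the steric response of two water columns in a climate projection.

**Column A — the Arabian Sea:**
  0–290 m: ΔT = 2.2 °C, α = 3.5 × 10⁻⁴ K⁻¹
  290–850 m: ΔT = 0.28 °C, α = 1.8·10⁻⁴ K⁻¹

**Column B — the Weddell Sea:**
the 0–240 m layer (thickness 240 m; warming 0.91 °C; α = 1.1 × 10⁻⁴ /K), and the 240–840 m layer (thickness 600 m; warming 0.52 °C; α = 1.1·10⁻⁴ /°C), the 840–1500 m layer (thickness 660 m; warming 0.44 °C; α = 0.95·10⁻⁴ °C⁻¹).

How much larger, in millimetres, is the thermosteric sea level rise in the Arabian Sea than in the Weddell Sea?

A 3.5×10⁻⁴ × 290 × 2.2 = 0.22330 m
A 0.28 × 560 × 1.8×10⁻⁴ = 0.028224 m
A total: 0.251524 m
B Layer 1: 1.1×10⁻⁴ × 240 × 0.91 = 0.024024 m
B 1.1×10⁻⁴ × 0.52 × 600 = 0.03432 m
B 840–1500 m: 0.95×10⁻⁴ × 0.44 × 660 = 0.027588 m
B total: 0.085932 m
Difference: 0.251524 − 0.085932 = 0.165592 m

170 mm larger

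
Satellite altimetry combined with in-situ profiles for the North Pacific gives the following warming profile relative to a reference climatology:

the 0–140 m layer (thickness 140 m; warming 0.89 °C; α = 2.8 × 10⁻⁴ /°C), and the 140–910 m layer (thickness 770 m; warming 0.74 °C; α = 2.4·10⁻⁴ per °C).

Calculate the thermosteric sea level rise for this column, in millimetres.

2.8×10⁻⁴ × 0.89 × 140 = 0.034888 m
140–910 m: 770 × 0.74 × 2.4×10⁻⁴ = 0.136752 m
Δh = 0.034888 + 0.136752 = 0.17164 m

170 mm of thermosteric rise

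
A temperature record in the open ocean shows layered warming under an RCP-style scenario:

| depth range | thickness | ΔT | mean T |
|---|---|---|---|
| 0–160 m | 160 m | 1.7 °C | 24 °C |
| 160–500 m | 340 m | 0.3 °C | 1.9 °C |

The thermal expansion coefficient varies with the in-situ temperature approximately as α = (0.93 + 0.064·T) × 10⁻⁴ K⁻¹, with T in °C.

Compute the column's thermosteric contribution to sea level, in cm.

about 7.8 cm

Layer 1: α = (0.93 + 0.064×24)×10⁻⁴ = 2.466×10⁻⁴ K⁻¹
Layer 2: α = (0.93 + 0.064×1.9)×10⁻⁴ = 1.0516×10⁻⁴ K⁻¹
160 × 1.7 × 2.466×10⁻⁴ = 0.0670752 m
160–500 m: 340 × 1.0516×10⁻⁴ × 0.3 = 0.01072632 m
Δh = 0.0670752 + 0.01072632 = 0.07780152 m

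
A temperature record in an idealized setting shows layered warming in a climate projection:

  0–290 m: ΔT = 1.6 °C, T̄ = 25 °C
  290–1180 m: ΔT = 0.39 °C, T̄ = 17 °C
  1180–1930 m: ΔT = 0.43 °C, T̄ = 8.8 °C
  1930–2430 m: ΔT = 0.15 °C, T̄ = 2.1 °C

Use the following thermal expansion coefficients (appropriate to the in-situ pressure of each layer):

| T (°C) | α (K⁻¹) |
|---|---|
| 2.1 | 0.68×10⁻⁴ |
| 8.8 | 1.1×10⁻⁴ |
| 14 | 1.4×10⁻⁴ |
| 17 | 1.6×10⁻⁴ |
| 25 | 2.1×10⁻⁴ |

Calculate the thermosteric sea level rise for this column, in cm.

19 cm

Layer 1 at 25 °C → α = 2.1×10⁻⁴ K⁻¹
Layer 2 at 17 °C → α = 1.6×10⁻⁴ K⁻¹
Layer 3 at 8.8 °C → α = 1.1×10⁻⁴ K⁻¹
Layer 4 at 2.1 °C → α = 0.68×10⁻⁴ K⁻¹
Layer 1: 1.6 × 290 × 2.1×10⁻⁴ = 0.09744 m
290–1180 m: 890 × 0.39 × 1.6×10⁻⁴ = 0.055536 m
750 × 0.43 × 1.1×10⁻⁴ = 0.035475 m
Layer 4: 0.15 × 0.68×10⁻⁴ × 500 = 0.00510 m
Δh = 0.09744 + 0.055536 + 0.035475 + 0.00510 = 0.193551 m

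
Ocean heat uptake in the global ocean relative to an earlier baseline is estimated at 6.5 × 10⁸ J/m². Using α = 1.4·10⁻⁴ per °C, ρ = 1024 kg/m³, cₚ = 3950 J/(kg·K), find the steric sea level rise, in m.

Δh = αQ/(ρcₚ) = 1.4×10⁻⁴ × 6.5×10⁸ / (1024 × 3950) ≈ 0.022498 m

Δh = 0.022 m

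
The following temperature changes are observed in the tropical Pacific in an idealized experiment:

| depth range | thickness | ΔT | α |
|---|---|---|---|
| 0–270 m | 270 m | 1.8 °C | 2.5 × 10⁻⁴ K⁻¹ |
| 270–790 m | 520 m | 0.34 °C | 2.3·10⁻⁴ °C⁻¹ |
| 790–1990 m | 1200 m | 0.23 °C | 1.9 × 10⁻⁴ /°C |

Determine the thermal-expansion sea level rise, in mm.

about 215 mm

0–270 m: 1.8 × 2.5×10⁻⁴ × 270 = 0.12150 m
270–790 m: 0.34 × 520 × 2.3×10⁻⁴ = 0.040664 m
790–1990 m: 1200 × 1.9×10⁻⁴ × 0.23 = 0.05244 m
Δh = 0.12150 + 0.040664 + 0.05244 = 0.214604 m ≈ 215 mm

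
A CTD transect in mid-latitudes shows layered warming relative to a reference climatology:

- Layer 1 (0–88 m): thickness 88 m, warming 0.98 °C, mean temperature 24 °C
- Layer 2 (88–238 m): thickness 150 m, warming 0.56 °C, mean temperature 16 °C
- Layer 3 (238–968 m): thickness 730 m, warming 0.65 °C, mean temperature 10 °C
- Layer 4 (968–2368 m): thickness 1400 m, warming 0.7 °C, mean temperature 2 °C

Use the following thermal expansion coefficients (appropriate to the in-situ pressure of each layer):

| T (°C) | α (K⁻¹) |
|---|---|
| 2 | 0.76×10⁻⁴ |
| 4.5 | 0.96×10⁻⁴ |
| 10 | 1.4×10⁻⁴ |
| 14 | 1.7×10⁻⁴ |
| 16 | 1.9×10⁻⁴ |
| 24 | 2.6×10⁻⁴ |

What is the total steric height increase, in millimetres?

Layer 1 at 24 °C → α = 2.6×10⁻⁴ K⁻¹
Layer 2 at 16 °C → α = 1.9×10⁻⁴ K⁻¹
Layer 3 at 10 °C → α = 1.4×10⁻⁴ K⁻¹
Layer 4 at 2 °C → α = 0.76×10⁻⁴ K⁻¹
Layer 1: 2.6×10⁻⁴ × 0.98 × 88 = 0.0224224 m
0.56 × 1.9×10⁻⁴ × 150 = 0.01596 m
0.65 × 730 × 1.4×10⁻⁴ = 0.06643 m
968–2368 m: 0.76×10⁻⁴ × 1400 × 0.7 = 0.07448 m
Δh = 0.0224224 + 0.01596 + 0.06643 + 0.07448 = 0.1792924 m

179 mm of thermosteric rise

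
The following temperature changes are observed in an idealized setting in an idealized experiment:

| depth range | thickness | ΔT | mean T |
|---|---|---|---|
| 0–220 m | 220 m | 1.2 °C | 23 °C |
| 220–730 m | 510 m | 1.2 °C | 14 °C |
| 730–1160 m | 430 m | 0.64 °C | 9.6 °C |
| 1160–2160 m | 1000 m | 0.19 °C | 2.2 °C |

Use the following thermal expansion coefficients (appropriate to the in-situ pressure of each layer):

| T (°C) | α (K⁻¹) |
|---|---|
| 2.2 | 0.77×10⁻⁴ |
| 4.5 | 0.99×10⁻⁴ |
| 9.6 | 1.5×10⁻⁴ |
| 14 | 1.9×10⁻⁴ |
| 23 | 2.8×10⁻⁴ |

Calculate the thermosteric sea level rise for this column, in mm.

Δh ≈ 250 mm

Layer 1 at 23 °C → α = 2.8×10⁻⁴ K⁻¹
Layer 2 at 14 °C → α = 1.9×10⁻⁴ K⁻¹
Layer 3 at 9.6 °C → α = 1.5×10⁻⁴ K⁻¹
Layer 4 at 2.2 °C → α = 0.77×10⁻⁴ K⁻¹
Layer 1: 2.8×10⁻⁴ × 220 × 1.2 = 0.07392 m
510 × 1.2 × 1.9×10⁻⁴ = 0.11628 m
730–1160 m: 430 × 1.5×10⁻⁴ × 0.64 = 0.04128 m
1160–2160 m: 1000 × 0.77×10⁻⁴ × 0.19 = 0.01463 m
Δh = 0.07392 + 0.11628 + 0.04128 + 0.01463 = 0.24611 m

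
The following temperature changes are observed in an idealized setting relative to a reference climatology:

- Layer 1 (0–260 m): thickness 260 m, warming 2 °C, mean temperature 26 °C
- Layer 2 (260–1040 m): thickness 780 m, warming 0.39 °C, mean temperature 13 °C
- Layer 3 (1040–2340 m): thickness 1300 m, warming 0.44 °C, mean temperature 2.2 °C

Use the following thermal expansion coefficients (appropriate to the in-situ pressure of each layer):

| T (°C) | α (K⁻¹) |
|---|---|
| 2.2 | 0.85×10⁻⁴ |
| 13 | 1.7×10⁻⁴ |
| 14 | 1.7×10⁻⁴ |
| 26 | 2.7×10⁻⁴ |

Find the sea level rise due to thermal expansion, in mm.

Layer 1 at 26 °C → α = 2.7×10⁻⁴ K⁻¹
Layer 2 at 13 °C → α = 1.7×10⁻⁴ K⁻¹
Layer 3 at 2.2 °C → α = 0.85×10⁻⁴ K⁻¹
0–260 m: 2.7×10⁻⁴ × 260 × 2 = 0.14040 m
260–1040 m: 780 × 1.7×10⁻⁴ × 0.39 = 0.051714 m
0.44 × 1300 × 0.85×10⁻⁴ = 0.04862 m
Δh = 0.14040 + 0.051714 + 0.04862 = 0.240734 m ≈ 241 mm

Δh = 241 mm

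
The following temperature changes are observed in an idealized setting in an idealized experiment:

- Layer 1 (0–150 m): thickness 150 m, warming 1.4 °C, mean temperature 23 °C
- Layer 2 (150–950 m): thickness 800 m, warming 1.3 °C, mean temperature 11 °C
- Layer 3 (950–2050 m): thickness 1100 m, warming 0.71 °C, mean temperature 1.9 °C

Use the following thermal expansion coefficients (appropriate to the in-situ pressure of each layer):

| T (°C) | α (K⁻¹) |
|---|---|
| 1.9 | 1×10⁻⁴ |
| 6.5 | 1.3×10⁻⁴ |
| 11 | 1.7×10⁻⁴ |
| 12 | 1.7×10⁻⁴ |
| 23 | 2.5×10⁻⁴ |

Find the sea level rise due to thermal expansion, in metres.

Layer 1 at 23 °C → α = 2.5×10⁻⁴ K⁻¹
Layer 2 at 11 °C → α = 1.7×10⁻⁴ K⁻¹
Layer 3 at 1.9 °C → α = 1×10⁻⁴ K⁻¹
Layer 1: 1.4 × 150 × 2.5×10⁻⁴ = 0.05250 m
800 × 1.3 × 1.7×10⁻⁴ = 0.17680 m
1×10⁻⁴ × 1100 × 0.71 = 0.07810 m
Δh = 0.05250 + 0.17680 + 0.07810 = 0.30740 m ≈ 0.307 m

Δh = 0.307 m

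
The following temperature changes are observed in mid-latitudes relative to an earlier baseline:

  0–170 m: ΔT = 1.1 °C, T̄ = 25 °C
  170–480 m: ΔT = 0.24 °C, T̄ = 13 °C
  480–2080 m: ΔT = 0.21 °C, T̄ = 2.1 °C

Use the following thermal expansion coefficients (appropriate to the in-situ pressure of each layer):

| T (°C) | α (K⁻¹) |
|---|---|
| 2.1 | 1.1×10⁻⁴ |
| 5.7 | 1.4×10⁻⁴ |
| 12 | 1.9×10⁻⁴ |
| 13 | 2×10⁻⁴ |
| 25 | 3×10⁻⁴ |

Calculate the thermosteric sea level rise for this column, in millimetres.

Layer 1 at 25 °C → α = 3×10⁻⁴ K⁻¹
Layer 2 at 13 °C → α = 2×10⁻⁴ K⁻¹
Layer 3 at 2.1 °C → α = 1.1×10⁻⁴ K⁻¹
1.1 × 170 × 3×10⁻⁴ = 0.05610 m
Layer 2: 310 × 0.24 × 2×10⁻⁴ = 0.01488 m
1600 × 0.21 × 1.1×10⁻⁴ = 0.03696 m
Δh = 0.05610 + 0.01488 + 0.03696 = 0.10794 m

110 mm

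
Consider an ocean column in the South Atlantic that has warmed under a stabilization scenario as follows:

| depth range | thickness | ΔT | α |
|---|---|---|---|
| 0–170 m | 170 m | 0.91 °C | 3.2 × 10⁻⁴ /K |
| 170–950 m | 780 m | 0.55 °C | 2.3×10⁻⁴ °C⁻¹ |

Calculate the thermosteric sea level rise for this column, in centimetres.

Layer 1: 0.91 × 170 × 3.2×10⁻⁴ = 0.049504 m
Layer 2: 780 × 0.55 × 2.3×10⁻⁴ = 0.09867 m
Δh = 0.049504 + 0.09867 = 0.148174 m ≈ 14.8 cm

14.8 cm of thermosteric rise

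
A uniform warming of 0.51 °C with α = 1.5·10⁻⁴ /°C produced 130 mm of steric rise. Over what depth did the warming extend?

1700 m

H = Δh/(αΔT) = 0.13 / (1.5×10⁻⁴ × 0.51) ≈ 1699 m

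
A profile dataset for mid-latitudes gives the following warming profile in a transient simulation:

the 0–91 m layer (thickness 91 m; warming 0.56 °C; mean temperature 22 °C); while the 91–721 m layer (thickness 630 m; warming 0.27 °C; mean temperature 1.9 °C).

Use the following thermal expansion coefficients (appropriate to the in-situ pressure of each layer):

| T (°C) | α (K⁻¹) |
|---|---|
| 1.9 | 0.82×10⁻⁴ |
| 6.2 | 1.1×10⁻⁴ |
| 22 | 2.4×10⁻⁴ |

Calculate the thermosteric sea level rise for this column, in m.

Layer 1 at 22 °C → α = 2.4×10⁻⁴ K⁻¹
Layer 2 at 1.9 °C → α = 0.82×10⁻⁴ K⁻¹
Layer 1: 0.56 × 91 × 2.4×10⁻⁴ = 0.0122304 m
0.82×10⁻⁴ × 630 × 0.27 = 0.0139482 m
Δh = 0.0122304 + 0.0139482 = 0.0261786 m

Δh = 0.026 m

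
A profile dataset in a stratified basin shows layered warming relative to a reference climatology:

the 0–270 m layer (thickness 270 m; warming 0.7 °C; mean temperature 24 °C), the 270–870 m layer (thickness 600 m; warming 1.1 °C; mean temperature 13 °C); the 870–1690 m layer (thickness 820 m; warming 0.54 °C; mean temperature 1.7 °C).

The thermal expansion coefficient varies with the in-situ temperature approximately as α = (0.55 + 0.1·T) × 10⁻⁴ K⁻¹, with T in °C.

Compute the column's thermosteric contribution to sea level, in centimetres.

Layer 1: α = (0.55 + 0.1×24)×10⁻⁴ = 2.95×10⁻⁴ K⁻¹
Layer 2: α = (0.55 + 0.1×13)×10⁻⁴ = 1.85×10⁻⁴ K⁻¹
Layer 3: α = (0.55 + 0.1×1.7)×10⁻⁴ = 0.72×10⁻⁴ K⁻¹
0.7 × 270 × 2.95×10⁻⁴ = 0.055755 m
270–870 m: 1.85×10⁻⁴ × 1.1 × 600 = 0.12210 m
820 × 0.72×10⁻⁴ × 0.54 = 0.0318816 m
Δh = 0.055755 + 0.12210 + 0.0318816 = 0.2097366 m

21.0 cm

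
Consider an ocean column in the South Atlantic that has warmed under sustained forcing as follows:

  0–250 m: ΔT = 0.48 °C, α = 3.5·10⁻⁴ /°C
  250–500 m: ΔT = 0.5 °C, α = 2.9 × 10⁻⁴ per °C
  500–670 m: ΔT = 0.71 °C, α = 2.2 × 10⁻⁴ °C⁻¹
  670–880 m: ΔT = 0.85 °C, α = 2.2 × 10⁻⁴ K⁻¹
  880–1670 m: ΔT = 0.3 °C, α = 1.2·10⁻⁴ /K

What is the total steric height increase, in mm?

0–250 m: 3.5×10⁻⁴ × 250 × 0.48 = 0.04200 m
250 × 0.5 × 2.9×10⁻⁴ = 0.03625 m
Layer 3: 170 × 2.2×10⁻⁴ × 0.71 = 0.026554 m
0.85 × 210 × 2.2×10⁻⁴ = 0.03927 m
880–1670 m: 1.2×10⁻⁴ × 0.3 × 790 = 0.02844 m
Δh = 0.04200 + 0.03625 + 0.026554 + 0.03927 + 0.02844 = 0.172514 m

173 mm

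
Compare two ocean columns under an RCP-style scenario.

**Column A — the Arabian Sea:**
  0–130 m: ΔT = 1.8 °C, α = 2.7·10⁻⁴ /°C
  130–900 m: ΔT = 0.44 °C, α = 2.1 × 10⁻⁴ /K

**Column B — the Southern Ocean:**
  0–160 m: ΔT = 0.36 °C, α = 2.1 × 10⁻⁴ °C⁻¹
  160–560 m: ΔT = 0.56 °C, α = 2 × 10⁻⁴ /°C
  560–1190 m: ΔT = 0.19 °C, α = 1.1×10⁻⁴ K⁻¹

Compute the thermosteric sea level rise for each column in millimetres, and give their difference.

A 1.8 × 2.7×10⁻⁴ × 130 = 0.06318 m
A 770 × 2.1×10⁻⁴ × 0.44 = 0.071148 m
A total: 0.134328 m
B 0–160 m: 160 × 0.36 × 2.1×10⁻⁴ = 0.012096 m
B 160–560 m: 400 × 2×10⁻⁴ × 0.56 = 0.04480 m
B Layer 3: 1.1×10⁻⁴ × 0.19 × 630 = 0.013167 m
B total: 0.070063 m
Difference: 0.134328 − 0.070063 = 0.064265 m

A: 130 mm; B: 70 mm; difference 64 mm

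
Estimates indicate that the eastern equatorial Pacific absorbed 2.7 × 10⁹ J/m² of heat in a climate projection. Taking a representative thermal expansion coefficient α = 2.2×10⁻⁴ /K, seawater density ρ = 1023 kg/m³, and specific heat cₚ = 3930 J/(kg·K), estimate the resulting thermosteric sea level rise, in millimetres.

Δh = αQ/(ρcₚ) = 2.2×10⁻⁴ × 2.7×10⁹ / (1023 × 3930) ≈ 0.14775 m

Δh ≈ 148 mm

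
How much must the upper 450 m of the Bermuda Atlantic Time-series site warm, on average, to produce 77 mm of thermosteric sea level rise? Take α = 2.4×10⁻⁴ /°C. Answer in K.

ΔT = Δh/(αH) = 0.077 / (2.4×10⁻⁴ × 450) ≈ 0.7130 K

0.713 K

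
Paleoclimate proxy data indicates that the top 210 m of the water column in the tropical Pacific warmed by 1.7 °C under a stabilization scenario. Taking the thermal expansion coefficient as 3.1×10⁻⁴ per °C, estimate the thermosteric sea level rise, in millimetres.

Δh = αΔT·H = 3.1×10⁻⁴ × 1.7 × 210 = 0.11067 m

110 mm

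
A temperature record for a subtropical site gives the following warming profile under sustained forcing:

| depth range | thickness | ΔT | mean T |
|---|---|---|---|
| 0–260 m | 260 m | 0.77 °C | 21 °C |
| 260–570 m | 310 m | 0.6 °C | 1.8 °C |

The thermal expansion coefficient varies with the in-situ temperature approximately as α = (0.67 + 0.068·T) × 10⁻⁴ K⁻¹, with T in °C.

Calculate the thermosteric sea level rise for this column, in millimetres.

Layer 1: α = (0.67 + 0.068×21)×10⁻⁴ = 2.098×10⁻⁴ K⁻¹
Layer 2: α = (0.67 + 0.068×1.8)×10⁻⁴ = 0.7924×10⁻⁴ K⁻¹
Layer 1: 2.098×10⁻⁴ × 260 × 0.77 = 0.04200196 m
260–570 m: 0.7924×10⁻⁴ × 0.6 × 310 = 0.01473864 m
Δh = 0.04200196 + 0.01473864 = 0.0567406 m ≈ 56.7 mm

56.7 mm of thermosteric rise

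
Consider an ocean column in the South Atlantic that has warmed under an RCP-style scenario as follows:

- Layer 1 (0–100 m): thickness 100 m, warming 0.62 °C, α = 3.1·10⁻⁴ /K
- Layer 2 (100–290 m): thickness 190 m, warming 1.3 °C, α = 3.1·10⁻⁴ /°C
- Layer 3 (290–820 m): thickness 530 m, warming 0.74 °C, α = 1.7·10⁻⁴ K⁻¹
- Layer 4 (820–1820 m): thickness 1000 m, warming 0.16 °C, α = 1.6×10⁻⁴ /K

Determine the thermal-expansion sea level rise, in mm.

Δh = 188 mm

Layer 1: 100 × 0.62 × 3.1×10⁻⁴ = 0.01922 m
Layer 2: 190 × 3.1×10⁻⁴ × 1.3 = 0.07657 m
290–820 m: 1.7×10⁻⁴ × 0.74 × 530 = 0.066674 m
Layer 4: 0.16 × 1.6×10⁻⁴ × 1000 = 0.02560 m
Δh = 0.01922 + 0.07657 + 0.066674 + 0.02560 = 0.188064 m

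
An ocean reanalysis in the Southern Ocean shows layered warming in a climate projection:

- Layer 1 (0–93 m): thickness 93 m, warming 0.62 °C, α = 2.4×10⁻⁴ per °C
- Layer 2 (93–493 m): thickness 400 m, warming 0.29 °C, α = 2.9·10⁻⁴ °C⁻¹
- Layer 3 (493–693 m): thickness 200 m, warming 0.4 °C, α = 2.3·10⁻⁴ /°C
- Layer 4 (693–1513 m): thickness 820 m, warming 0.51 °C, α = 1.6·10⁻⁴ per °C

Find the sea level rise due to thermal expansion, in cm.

2.4×10⁻⁴ × 0.62 × 93 = 0.0138384 m
2.9×10⁻⁴ × 400 × 0.29 = 0.03364 m
2.3×10⁻⁴ × 0.4 × 200 = 0.01840 m
1.6×10⁻⁴ × 0.51 × 820 = 0.066912 m
Δh = 0.0138384 + 0.03364 + 0.01840 + 0.066912 = 0.1327904 m

about 13.3 cm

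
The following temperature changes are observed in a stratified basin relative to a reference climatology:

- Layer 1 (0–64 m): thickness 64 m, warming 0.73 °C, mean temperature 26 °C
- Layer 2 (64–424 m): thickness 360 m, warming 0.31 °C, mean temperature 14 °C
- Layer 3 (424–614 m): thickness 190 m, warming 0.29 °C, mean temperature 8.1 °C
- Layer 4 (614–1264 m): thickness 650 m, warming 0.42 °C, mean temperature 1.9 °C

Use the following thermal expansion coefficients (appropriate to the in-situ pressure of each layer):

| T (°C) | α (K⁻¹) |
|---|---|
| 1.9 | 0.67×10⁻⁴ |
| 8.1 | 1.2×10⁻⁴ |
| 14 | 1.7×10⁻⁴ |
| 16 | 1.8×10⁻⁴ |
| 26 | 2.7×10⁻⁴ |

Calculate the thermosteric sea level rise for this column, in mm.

Δh ≈ 56 mm

Layer 1 at 26 °C → α = 2.7×10⁻⁴ K⁻¹
Layer 2 at 14 °C → α = 1.7×10⁻⁴ K⁻¹
Layer 3 at 8.1 °C → α = 1.2×10⁻⁴ K⁻¹
Layer 4 at 1.9 °C → α = 0.67×10⁻⁴ K⁻¹
0–64 m: 2.7×10⁻⁴ × 0.73 × 64 = 0.0126144 m
360 × 0.31 × 1.7×10⁻⁴ = 0.018972 m
Layer 3: 0.29 × 1.2×10⁻⁴ × 190 = 0.006612 m
614–1264 m: 650 × 0.67×10⁻⁴ × 0.42 = 0.018291 m
Δh = 0.0126144 + 0.018972 + 0.006612 + 0.018291 = 0.0564894 m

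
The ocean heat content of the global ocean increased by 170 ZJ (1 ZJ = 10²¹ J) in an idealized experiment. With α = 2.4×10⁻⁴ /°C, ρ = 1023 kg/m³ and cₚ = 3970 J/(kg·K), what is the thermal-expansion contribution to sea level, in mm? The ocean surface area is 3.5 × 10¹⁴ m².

Per unit area: Q = 170×10²¹ / (3.5×10¹⁴) ≈ 4.857×10⁸ J/m²
Δh = αQ/(ρcₚ) = 2.4×10⁻⁴ × 4.857×10⁸ / (1023 × 3970) ≈ 0.028702 m

29 mm of thermosteric rise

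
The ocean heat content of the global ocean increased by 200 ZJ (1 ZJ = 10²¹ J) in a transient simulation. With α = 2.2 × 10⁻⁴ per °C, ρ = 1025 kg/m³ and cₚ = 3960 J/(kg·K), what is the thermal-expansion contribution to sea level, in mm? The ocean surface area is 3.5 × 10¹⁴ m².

31.0 mm

Per unit area: Q = 200×10²¹ / (3.5×10¹⁴) ≈ 5.714×10⁸ J/m²
Δh = αQ/(ρcₚ) = 2.2×10⁻⁴ × 5.714×10⁸ / (1025 × 3960) ≈ 0.03097 m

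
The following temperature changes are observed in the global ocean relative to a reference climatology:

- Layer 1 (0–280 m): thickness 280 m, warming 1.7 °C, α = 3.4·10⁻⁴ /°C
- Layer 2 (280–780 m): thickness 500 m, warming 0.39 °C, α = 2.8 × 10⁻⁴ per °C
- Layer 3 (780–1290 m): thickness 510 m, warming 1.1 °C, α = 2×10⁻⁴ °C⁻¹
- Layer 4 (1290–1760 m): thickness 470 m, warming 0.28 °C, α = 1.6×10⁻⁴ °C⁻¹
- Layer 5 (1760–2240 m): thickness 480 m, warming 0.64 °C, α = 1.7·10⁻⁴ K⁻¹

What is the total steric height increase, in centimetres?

40 cm of thermosteric rise

Layer 1: 280 × 1.7 × 3.4×10⁻⁴ = 0.16184 m
0.39 × 2.8×10⁻⁴ × 500 = 0.05460 m
Layer 3: 510 × 1.1 × 2×10⁻⁴ = 0.11220 m
1290–1760 m: 470 × 1.6×10⁻⁴ × 0.28 = 0.021056 m
1760–2240 m: 1.7×10⁻⁴ × 0.64 × 480 = 0.052224 m
Δh = 0.16184 + 0.05460 + 0.11220 + 0.021056 + 0.052224 = 0.40192 m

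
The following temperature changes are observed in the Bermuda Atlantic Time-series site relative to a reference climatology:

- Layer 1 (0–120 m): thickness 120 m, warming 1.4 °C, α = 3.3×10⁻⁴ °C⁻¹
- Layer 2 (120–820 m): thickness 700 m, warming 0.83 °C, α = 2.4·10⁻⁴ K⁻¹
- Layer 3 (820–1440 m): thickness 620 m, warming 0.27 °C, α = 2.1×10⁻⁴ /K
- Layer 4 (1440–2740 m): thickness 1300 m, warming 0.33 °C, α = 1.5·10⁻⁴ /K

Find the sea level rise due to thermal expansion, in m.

Δh = 0.29 m

3.3×10⁻⁴ × 1.4 × 120 = 0.05544 m
Layer 2: 2.4×10⁻⁴ × 0.83 × 700 = 0.13944 m
Layer 3: 620 × 2.1×10⁻⁴ × 0.27 = 0.035154 m
1300 × 0.33 × 1.5×10⁻⁴ = 0.06435 m
Δh = 0.05544 + 0.13944 + 0.035154 + 0.06435 = 0.294384 m ≈ 0.29 m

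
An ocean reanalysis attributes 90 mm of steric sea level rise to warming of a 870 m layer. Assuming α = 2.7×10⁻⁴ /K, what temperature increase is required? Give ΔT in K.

ΔT = Δh/(αH) = 0.09 / (2.7×10⁻⁴ × 870) ≈ 0.3831 K

ΔT ≈ 0.383 K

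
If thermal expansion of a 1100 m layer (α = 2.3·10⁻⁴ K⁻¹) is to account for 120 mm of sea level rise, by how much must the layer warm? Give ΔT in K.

ΔT = Δh/(αH) = 0.12 / (2.3×10⁻⁴ × 1100) ≈ 0.4743 K

about 0.474 K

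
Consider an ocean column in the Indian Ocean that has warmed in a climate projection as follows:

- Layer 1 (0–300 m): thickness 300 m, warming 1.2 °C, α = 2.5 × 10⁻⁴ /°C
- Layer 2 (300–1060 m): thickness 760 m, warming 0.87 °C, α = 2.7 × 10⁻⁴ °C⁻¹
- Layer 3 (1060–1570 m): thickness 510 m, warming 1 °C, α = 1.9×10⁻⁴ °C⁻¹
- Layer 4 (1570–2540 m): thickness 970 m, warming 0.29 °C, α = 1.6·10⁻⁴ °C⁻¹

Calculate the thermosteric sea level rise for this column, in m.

Layer 1: 2.5×10⁻⁴ × 300 × 1.2 = 0.09000 m
Layer 2: 0.87 × 2.7×10⁻⁴ × 760 = 0.178524 m
Layer 3: 1.9×10⁻⁴ × 510 × 1 = 0.09690 m
1570–2540 m: 0.29 × 1.6×10⁻⁴ × 970 = 0.045008 m
Δh = 0.09000 + 0.178524 + 0.09690 + 0.045008 = 0.410432 m ≈ 0.41 m

0.41 m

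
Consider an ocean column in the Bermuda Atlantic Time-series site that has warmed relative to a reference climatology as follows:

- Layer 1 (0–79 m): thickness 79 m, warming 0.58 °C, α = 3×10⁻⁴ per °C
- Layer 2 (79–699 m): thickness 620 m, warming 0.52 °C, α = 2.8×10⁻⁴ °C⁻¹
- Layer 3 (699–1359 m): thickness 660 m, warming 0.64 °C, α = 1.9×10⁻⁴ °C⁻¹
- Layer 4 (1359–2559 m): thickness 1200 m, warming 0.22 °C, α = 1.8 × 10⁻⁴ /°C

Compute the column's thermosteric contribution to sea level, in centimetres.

0–79 m: 0.58 × 3×10⁻⁴ × 79 = 0.013746 m
2.8×10⁻⁴ × 620 × 0.52 = 0.090272 m
Layer 3: 0.64 × 1.9×10⁻⁴ × 660 = 0.080256 m
Layer 4: 1.8×10⁻⁴ × 0.22 × 1200 = 0.04752 m
Δh = 0.013746 + 0.090272 + 0.080256 + 0.04752 = 0.231794 m

23.2 cm of thermosteric rise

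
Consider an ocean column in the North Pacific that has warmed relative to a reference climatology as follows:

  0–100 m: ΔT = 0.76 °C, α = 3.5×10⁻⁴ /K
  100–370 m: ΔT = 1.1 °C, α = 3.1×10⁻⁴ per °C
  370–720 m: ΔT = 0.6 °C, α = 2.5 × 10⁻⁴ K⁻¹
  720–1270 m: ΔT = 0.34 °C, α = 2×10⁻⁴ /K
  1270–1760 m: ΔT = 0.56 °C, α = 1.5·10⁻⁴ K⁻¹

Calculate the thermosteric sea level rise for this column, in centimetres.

Δh ≈ 25 cm

Layer 1: 100 × 0.76 × 3.5×10⁻⁴ = 0.02660 m
Layer 2: 270 × 3.1×10⁻⁴ × 1.1 = 0.09207 m
370–720 m: 0.6 × 350 × 2.5×10⁻⁴ = 0.05250 m
Layer 4: 2×10⁻⁴ × 550 × 0.34 = 0.03740 m
1.5×10⁻⁴ × 0.56 × 490 = 0.04116 m
Δh = 0.02660 + 0.09207 + 0.05250 + 0.03740 + 0.04116 = 0.24973 m ≈ 25 cm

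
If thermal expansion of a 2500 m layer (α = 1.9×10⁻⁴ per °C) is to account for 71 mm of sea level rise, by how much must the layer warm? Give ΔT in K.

ΔT = Δh/(αH) = 0.071 / (1.9×10⁻⁴ × 2500) ≈ 0.1495 K

ΔT ≈ 0.15 K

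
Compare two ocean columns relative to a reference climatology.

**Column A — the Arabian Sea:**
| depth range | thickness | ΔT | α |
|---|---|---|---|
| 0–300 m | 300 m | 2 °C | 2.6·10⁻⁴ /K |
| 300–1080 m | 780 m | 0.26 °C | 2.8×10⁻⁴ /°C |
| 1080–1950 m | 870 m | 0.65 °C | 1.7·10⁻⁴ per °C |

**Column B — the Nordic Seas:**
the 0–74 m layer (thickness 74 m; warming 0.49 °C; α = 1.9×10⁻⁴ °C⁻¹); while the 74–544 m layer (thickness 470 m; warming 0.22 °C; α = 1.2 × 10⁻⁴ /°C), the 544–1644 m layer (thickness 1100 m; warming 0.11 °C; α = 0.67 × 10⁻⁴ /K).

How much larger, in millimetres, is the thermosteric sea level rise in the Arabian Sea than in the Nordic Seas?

A 300 × 2.6×10⁻⁴ × 2 = 0.15600 m
A 0.26 × 2.8×10⁻⁴ × 780 = 0.056784 m
A Layer 3: 1.7×10⁻⁴ × 0.65 × 870 = 0.096135 m
A total: 0.308919 m
B 0–74 m: 0.49 × 74 × 1.9×10⁻⁴ = 0.0068894 m
B 74–544 m: 0.22 × 1.2×10⁻⁴ × 470 = 0.012408 m
B Layer 3: 0.11 × 1100 × 0.67×10⁻⁴ = 0.008107 m
B total: 0.0274044 m
Difference: 0.308919 − 0.0274044 = 0.2815146 m

Δh_A − Δh_B ≈ 280 mm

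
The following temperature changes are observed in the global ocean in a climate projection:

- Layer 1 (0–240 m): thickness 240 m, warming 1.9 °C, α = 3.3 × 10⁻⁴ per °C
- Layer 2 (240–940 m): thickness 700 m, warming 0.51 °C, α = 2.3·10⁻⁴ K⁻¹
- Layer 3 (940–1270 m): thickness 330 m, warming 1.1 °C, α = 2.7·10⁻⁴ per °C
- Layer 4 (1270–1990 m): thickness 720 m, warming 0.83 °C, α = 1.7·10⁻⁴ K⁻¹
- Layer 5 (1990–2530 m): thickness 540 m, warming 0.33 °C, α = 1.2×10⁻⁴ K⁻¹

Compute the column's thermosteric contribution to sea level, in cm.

45.4 cm of thermosteric rise

0–240 m: 3.3×10⁻⁴ × 240 × 1.9 = 0.15048 m
0.51 × 700 × 2.3×10⁻⁴ = 0.08211 m
2.7×10⁻⁴ × 1.1 × 330 = 0.09801 m
1.7×10⁻⁴ × 0.83 × 720 = 0.101592 m
1990–2530 m: 540 × 1.2×10⁻⁴ × 0.33 = 0.021384 m
Δh = 0.15048 + 0.08211 + 0.09801 + 0.101592 + 0.021384 = 0.453576 m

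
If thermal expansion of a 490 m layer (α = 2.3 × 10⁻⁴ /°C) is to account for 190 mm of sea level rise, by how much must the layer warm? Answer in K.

ΔT = Δh/(αH) = 0.19 / (2.3×10⁻⁴ × 490) ≈ 1.686 K

1.69 K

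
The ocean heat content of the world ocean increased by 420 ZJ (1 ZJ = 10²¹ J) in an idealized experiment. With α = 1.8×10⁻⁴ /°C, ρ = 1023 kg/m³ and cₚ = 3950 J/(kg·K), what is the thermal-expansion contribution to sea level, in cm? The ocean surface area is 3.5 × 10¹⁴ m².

about 5.3 cm

Per unit area: Q = 420×10²¹ / (3.5×10¹⁴) = 1.2×10⁹ J/m²
Δh = αQ/(ρcₚ) = 1.8×10⁻⁴ × 1.2×10⁹ / (1023 × 3950) ≈ 0.053454 m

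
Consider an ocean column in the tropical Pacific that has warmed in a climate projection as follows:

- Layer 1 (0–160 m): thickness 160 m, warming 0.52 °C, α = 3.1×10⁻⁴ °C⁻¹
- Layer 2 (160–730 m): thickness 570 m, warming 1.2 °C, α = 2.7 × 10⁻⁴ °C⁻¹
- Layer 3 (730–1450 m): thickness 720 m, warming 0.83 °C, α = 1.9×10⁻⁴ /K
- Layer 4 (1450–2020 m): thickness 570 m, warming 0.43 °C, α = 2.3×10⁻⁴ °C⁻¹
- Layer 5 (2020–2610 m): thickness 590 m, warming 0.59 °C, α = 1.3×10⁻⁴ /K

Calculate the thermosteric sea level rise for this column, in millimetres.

426 mm of thermosteric rise

160 × 0.52 × 3.1×10⁻⁴ = 0.025792 m
Layer 2: 570 × 1.2 × 2.7×10⁻⁴ = 0.18468 m
720 × 0.83 × 1.9×10⁻⁴ = 0.113544 m
2.3×10⁻⁴ × 0.43 × 570 = 0.056373 m
590 × 0.59 × 1.3×10⁻⁴ = 0.045253 m
Δh = 0.025792 + 0.18468 + 0.113544 + 0.056373 + 0.045253 = 0.425642 m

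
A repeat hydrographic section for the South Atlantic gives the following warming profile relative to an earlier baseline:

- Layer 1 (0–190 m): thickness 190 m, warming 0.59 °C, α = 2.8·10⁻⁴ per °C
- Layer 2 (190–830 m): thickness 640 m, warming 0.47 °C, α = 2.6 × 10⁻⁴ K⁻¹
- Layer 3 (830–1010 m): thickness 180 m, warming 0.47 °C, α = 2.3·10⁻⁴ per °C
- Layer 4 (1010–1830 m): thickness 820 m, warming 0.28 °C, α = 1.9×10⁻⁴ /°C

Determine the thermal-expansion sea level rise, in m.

about 0.173 m

190 × 2.8×10⁻⁴ × 0.59 = 0.031388 m
0.47 × 2.6×10⁻⁴ × 640 = 0.078208 m
Layer 3: 0.47 × 2.3×10⁻⁴ × 180 = 0.019458 m
Layer 4: 0.28 × 1.9×10⁻⁴ × 820 = 0.043624 m
Δh = 0.031388 + 0.078208 + 0.019458 + 0.043624 = 0.172678 m ≈ 0.173 m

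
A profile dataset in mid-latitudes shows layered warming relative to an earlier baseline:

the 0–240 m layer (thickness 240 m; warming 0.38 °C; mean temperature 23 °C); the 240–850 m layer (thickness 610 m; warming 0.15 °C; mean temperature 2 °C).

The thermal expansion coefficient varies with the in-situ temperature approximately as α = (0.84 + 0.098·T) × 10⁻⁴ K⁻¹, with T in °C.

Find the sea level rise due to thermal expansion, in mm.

Δh = 37.7 mm

Layer 1: α = (0.84 + 0.098×23)×10⁻⁴ = 3.094×10⁻⁴ K⁻¹
Layer 2: α = (0.84 + 0.098×2)×10⁻⁴ = 1.036×10⁻⁴ K⁻¹
3.094×10⁻⁴ × 0.38 × 240 = 0.02821728 m
0.15 × 610 × 1.036×10⁻⁴ = 0.0094794 m
Δh = 0.02821728 + 0.0094794 = 0.03769668 m ≈ 37.7 mm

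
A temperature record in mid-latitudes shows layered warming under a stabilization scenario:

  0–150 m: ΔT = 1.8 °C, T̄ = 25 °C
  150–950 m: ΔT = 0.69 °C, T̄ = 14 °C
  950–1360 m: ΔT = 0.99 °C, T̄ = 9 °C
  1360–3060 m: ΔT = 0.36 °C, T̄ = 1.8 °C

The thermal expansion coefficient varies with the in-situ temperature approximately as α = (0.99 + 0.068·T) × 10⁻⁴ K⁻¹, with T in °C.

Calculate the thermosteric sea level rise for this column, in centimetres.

Layer 1: α = (0.99 + 0.068×25)×10⁻⁴ = 2.69×10⁻⁴ K⁻¹
Layer 2: α = (0.99 + 0.068×14)×10⁻⁴ = 1.942×10⁻⁴ K⁻¹
Layer 3: α = (0.99 + 0.068×9)×10⁻⁴ = 1.602×10⁻⁴ K⁻¹
Layer 4: α = (0.99 + 0.068×1.8)×10⁻⁴ = 1.1124×10⁻⁴ K⁻¹
0–150 m: 2.69×10⁻⁴ × 150 × 1.8 = 0.07263 m
150–950 m: 800 × 0.69 × 1.942×10⁻⁴ = 0.1071984 m
Layer 3: 0.99 × 410 × 1.602×10⁻⁴ = 0.06502518 m
1360–3060 m: 1.1124×10⁻⁴ × 0.36 × 1700 = 0.06807888 m
Δh = 0.07263 + 0.1071984 + 0.06502518 + 0.06807888 = 0.31293246 m

Δh ≈ 31.3 cm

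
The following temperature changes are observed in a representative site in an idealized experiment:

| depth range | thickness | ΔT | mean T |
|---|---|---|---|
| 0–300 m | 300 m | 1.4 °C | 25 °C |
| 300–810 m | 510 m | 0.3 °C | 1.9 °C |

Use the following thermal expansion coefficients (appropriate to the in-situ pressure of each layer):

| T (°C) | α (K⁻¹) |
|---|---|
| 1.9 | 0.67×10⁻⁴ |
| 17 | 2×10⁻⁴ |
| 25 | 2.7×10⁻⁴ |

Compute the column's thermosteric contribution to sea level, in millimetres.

Layer 1 at 25 °C → α = 2.7×10⁻⁴ K⁻¹
Layer 2 at 1.9 °C → α = 0.67×10⁻⁴ K⁻¹
Layer 1: 300 × 2.7×10⁻⁴ × 1.4 = 0.11340 m
0.3 × 510 × 0.67×10⁻⁴ = 0.010251 m
Δh = 0.11340 + 0.010251 = 0.123651 m ≈ 124 mm

Δh ≈ 124 mm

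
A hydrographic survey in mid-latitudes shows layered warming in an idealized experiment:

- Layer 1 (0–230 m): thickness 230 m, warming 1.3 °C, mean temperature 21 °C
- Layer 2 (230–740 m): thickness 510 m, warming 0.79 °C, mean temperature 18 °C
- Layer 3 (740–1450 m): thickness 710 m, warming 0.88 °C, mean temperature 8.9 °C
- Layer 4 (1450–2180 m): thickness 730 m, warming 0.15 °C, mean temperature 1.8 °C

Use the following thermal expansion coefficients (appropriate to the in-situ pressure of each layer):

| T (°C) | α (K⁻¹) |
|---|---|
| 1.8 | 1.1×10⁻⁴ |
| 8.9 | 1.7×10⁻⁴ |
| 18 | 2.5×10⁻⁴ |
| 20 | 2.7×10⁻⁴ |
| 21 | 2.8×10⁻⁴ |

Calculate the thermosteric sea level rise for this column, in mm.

Δh ≈ 303 mm

Layer 1 at 21 °C → α = 2.8×10⁻⁴ K⁻¹
Layer 2 at 18 °C → α = 2.5×10⁻⁴ K⁻¹
Layer 3 at 8.9 °C → α = 1.7×10⁻⁴ K⁻¹
Layer 4 at 1.8 °C → α = 1.1×10⁻⁴ K⁻¹
230 × 2.8×10⁻⁴ × 1.3 = 0.08372 m
230–740 m: 510 × 0.79 × 2.5×10⁻⁴ = 0.100725 m
740–1450 m: 710 × 1.7×10⁻⁴ × 0.88 = 0.106216 m
1450–2180 m: 730 × 0.15 × 1.1×10⁻⁴ = 0.012045 m
Δh = 0.08372 + 0.100725 + 0.106216 + 0.012045 = 0.302706 m ≈ 303 mm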